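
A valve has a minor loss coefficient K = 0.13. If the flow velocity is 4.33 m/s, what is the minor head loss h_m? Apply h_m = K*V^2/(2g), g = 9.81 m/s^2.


Minor loss formula: h_m = K * V^2/(2g).
V^2 = 4.33^2 = 18.7489.
V^2/(2g) = 18.7489 / 19.62 = 0.9556 m.
h_m = 0.13 * 0.9556 = 0.1242 m.

0.1242


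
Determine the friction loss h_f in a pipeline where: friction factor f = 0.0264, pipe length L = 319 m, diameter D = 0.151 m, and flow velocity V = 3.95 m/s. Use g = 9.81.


Darcy-Weisbach equation: h_f = f * (L/D) * V^2/(2g).
f * L/D = 0.0264 * 319/0.151 = 55.7722.
V^2/(2g) = 3.95^2 / (2*9.81) = 15.6025 / 19.62 = 0.7952 m.
h_f = 55.7722 * 0.7952 = 44.352 m.

44.352


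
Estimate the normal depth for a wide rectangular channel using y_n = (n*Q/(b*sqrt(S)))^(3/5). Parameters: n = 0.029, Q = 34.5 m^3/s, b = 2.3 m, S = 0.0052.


We use the wide-channel approximation y_n = (n*Q/(b*sqrt(S)))^(3/5).
sqrt(S) = sqrt(0.0052) = 0.072111.
Numerator: n*Q = 0.029 * 34.5 = 1.0005.
Denominator: b*sqrt(S) = 2.3 * 0.072111 = 0.165855.
arg = 6.0324.
y_n = 6.0324^(3/5) = 2.9396 m.

2.9396


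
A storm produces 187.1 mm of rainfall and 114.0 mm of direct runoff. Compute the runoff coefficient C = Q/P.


The runoff coefficient C = runoff depth / rainfall depth.
C = 114.0 / 187.1
  = 0.6093.

0.6093


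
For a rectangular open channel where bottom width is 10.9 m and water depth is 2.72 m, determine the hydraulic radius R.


For a rectangular section:
Flow area A = b * y = 10.9 * 2.72 = 29.65 m^2.
Wetted perimeter P = b + 2y = 10.9 + 2*2.72 = 16.34 m.
Hydraulic radius R = A/P = 29.65 / 16.34 = 1.8144 m.

1.8144


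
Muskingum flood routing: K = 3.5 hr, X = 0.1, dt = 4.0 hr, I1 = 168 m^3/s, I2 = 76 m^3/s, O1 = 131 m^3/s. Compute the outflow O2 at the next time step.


Muskingum coefficients:
denom = 2*K*(1-X) + dt = 2*3.5*(1-0.1) + 4.0 = 10.3.
C0 = (dt - 2*K*X)/denom = (4.0 - 2*3.5*0.1)/10.3 = 0.3204.
C1 = (dt + 2*K*X)/denom = (4.0 + 2*3.5*0.1)/10.3 = 0.4563.
C2 = (2*K*(1-X) - dt)/denom = 0.2233.
O2 = C0*I2 + C1*I1 + C2*O1
   = 0.3204*76 + 0.4563*168 + 0.2233*131
   = 130.26 m^3/s.

130.26


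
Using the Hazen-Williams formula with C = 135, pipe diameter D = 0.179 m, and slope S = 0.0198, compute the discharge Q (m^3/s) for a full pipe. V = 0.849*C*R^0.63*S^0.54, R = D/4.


For a full circular pipe, R = D/4 = 0.179/4 = 0.0447 m.
V = 0.849 * 135 * 0.0447^0.63 * 0.0198^0.54
  = 0.849 * 135 * 0.141254 * 0.120282
  = 1.9473 m/s.
Pipe area A = pi*D^2/4 = pi*0.179^2/4 = 0.0252 m^2.
Q = A * V = 0.0252 * 1.9473 = 0.049 m^3/s.

0.049


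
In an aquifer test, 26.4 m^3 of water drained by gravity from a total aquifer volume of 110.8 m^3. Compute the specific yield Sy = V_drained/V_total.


Specific yield Sy = Volume drained / Total volume.
Sy = 26.4 / 110.8
   = 0.2383.

0.2383


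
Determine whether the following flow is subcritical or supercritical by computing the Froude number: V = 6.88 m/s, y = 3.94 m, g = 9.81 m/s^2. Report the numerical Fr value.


The Froude number is defined as Fr = V / sqrt(g*y).
g*y = 9.81 * 3.94 = 38.6514.
sqrt(g*y) = sqrt(38.6514) = 6.217.
Fr = 6.88 / 6.217 = 1.1066.
Since Fr > 1, the flow is supercritical.

1.1066


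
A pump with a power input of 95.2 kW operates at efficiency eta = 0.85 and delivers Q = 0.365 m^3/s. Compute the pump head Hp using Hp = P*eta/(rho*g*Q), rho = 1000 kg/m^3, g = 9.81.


Pump head formula: Hp = P * eta / (rho * g * Q).
Numerator: P * eta = 95.2 * 1000 * 0.85 = 80920.0 W.
Denominator: rho * g * Q = 1000 * 9.81 * 0.365 = 3580.65.
Hp = 80920.0 / 3580.65 = 22.6 m.

22.6


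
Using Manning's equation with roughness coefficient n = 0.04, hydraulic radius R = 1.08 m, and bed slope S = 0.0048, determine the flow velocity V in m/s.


Manning's equation gives V = (1/n) * R^(2/3) * S^(1/2).
First, compute R^(2/3) = 1.08^(2/3) = 1.0526.
Next, S^(1/2) = 0.0048^(1/2) = 0.069282.
Then 1/n = 1/0.04 = 25.0.
V = 25.0 * 1.0526 * 0.069282 = 1.8232 m/s.

1.8232


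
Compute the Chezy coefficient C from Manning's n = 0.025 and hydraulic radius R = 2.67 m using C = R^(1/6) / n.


The Chezy coefficient relates to Manning's n through C = R^(1/6) / n.
R^(1/6) = 2.67^(1/6) = 1.177837.
C = 1.177837 / 0.025 = 47.11 m^(1/2)/s.

47.11


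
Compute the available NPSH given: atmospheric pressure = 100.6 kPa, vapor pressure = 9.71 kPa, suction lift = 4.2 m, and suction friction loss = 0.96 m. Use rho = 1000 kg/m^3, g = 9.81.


NPSHa = p_atm/(rho*g) - z_s - hf_s - p_vap/(rho*g).
p_atm/(rho*g) = 100.6*1000 / (1000*9.81) = 10.255 m.
p_vap/(rho*g) = 9.71*1000 / (1000*9.81) = 0.99 m.
NPSHa = 10.255 - 4.2 - 0.96 - 0.99
      = 4.11 m.

4.11


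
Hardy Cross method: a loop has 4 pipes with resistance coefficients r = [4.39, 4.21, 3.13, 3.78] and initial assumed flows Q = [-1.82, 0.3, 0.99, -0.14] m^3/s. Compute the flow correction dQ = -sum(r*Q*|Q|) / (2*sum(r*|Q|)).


Numerator terms (r*Q*|Q|): 4.39*-1.82*|-1.82| = -14.5414; 4.21*0.3*|0.3| = 0.3789; 3.13*0.99*|0.99| = 3.0677; 3.78*-0.14*|-0.14| = -0.0741.
Sum of numerator = -11.1689.
Denominator terms (r*|Q|): 4.39*|-1.82| = 7.9898; 4.21*|0.3| = 1.263; 3.13*|0.99| = 3.0987; 3.78*|-0.14| = 0.5292.
2 * sum of denominator = 2 * 12.8807 = 25.7614.
dQ = --11.1689 / 25.7614 = 0.4336 m^3/s.

0.4336


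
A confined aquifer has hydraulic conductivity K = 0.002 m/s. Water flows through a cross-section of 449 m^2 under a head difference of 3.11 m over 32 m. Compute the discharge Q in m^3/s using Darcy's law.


Darcy's law: Q = K * A * i, where i = dh/L.
Hydraulic gradient i = 3.11 / 32 = 0.097187.
Q = 0.002 * 449 * 0.097187
  = 0.0873 m^3/s.

0.0873


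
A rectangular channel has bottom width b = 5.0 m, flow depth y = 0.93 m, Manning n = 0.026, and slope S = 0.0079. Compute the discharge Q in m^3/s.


For a rectangular channel, the cross-sectional area A = b * y = 5.0 * 0.93 = 4.65 m^2.
The wetted perimeter P = b + 2y = 5.0 + 2*0.93 = 6.86 m.
Hydraulic radius R = A/P = 4.65/6.86 = 0.6778 m.
Velocity V = (1/n)*R^(2/3)*S^(1/2) = (1/0.026)*0.6778^(2/3)*0.0079^(1/2) = 2.6379 m/s.
Discharge Q = A * V = 4.65 * 2.6379 = 12.266 m^3/s.

12.266


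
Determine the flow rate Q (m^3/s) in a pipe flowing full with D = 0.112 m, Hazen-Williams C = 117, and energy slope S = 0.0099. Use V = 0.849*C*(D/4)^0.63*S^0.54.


For a full circular pipe, R = D/4 = 0.112/4 = 0.028 m.
V = 0.849 * 117 * 0.028^0.63 * 0.0099^0.54
  = 0.849 * 117 * 0.105126 * 0.082726
  = 0.8639 m/s.
Pipe area A = pi*D^2/4 = pi*0.112^2/4 = 0.0099 m^2.
Q = A * V = 0.0099 * 0.8639 = 0.0085 m^3/s.

0.0085


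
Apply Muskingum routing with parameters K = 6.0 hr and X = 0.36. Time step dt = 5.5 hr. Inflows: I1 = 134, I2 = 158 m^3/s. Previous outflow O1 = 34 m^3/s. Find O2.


Muskingum coefficients:
denom = 2*K*(1-X) + dt = 2*6.0*(1-0.36) + 5.5 = 13.18.
C0 = (dt - 2*K*X)/denom = (5.5 - 2*6.0*0.36)/13.18 = 0.0895.
C1 = (dt + 2*K*X)/denom = (5.5 + 2*6.0*0.36)/13.18 = 0.7451.
C2 = (2*K*(1-X) - dt)/denom = 0.1654.
O2 = C0*I2 + C1*I1 + C2*O1
   = 0.0895*158 + 0.7451*134 + 0.1654*34
   = 119.61 m^3/s.

119.61


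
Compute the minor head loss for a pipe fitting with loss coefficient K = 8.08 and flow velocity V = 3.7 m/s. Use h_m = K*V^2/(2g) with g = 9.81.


Minor loss formula: h_m = K * V^2/(2g).
V^2 = 3.7^2 = 13.69.
V^2/(2g) = 13.69 / 19.62 = 0.6978 m.
h_m = 8.08 * 0.6978 = 5.6379 m.

5.6379


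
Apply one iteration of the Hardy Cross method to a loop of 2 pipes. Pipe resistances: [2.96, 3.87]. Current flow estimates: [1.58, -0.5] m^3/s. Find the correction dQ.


Numerator terms (r*Q*|Q|): 2.96*1.58*|1.58| = 7.3893; 3.87*-0.5*|-0.5| = -0.9675.
Sum of numerator = 6.4218.
Denominator terms (r*|Q|): 2.96*|1.58| = 4.6768; 3.87*|-0.5| = 1.935.
2 * sum of denominator = 2 * 6.6118 = 13.2236.
dQ = -6.4218 / 13.2236 = -0.4856 m^3/s.

-0.4856


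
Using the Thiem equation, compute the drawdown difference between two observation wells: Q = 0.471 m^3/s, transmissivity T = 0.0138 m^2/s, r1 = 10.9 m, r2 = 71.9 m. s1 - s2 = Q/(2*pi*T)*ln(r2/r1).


Thiem equation: s1 - s2 = Q/(2*pi*T) * ln(r2/r1).
ln(r2/r1) = ln(71.9/10.9) = 1.8865.
Q/(2*pi*T) = 0.471 / (2*pi*0.0138) = 0.471 / 0.0867 = 5.432.
s1 - s2 = 5.432 * 1.8865 = 10.2476 m.

10.2476


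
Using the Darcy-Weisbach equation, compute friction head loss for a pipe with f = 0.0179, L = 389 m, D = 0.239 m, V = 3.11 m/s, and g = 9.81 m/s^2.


Darcy-Weisbach equation: h_f = f * (L/D) * V^2/(2g).
f * L/D = 0.0179 * 389/0.239 = 29.1343.
V^2/(2g) = 3.11^2 / (2*9.81) = 9.6721 / 19.62 = 0.493 m.
h_f = 29.1343 * 0.493 = 14.362 m.

14.362


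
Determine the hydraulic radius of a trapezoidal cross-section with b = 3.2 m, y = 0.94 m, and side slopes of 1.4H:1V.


For a trapezoidal section with side slope z:
A = (b + z*y)*y = (3.2 + 1.4*0.94)*0.94 = 4.245 m^2.
P = b + 2*y*sqrt(1 + z^2) = 3.2 + 2*0.94*sqrt(1 + 1.4^2) = 6.434 m.
R = A/P = 4.245 / 6.434 = 0.6597 m.

0.6597


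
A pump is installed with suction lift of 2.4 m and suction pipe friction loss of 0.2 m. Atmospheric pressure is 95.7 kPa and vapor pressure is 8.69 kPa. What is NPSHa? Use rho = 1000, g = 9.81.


NPSHa = p_atm/(rho*g) - z_s - hf_s - p_vap/(rho*g).
p_atm/(rho*g) = 95.7*1000 / (1000*9.81) = 9.755 m.
p_vap/(rho*g) = 8.69*1000 / (1000*9.81) = 0.886 m.
NPSHa = 9.755 - 2.4 - 0.2 - 0.886
      = 6.27 m.

6.27


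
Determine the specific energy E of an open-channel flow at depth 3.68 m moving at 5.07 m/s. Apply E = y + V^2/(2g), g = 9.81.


Specific energy E = y + V^2/(2g).
Velocity head = V^2/(2g) = 5.07^2 / (2*9.81) = 25.7049 / 19.62 = 1.3101 m.
E = 3.68 + 1.3101 = 4.9901 m.

4.9901


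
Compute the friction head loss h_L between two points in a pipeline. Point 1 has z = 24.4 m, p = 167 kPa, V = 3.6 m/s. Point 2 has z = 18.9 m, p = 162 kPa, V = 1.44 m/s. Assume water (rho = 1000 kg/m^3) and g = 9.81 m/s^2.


Total head at each section: H = z + p/(rho*g) + V^2/(2g).
H1 = 24.4 + 167*1000/(1000*9.81) + 3.6^2/(2*9.81)
   = 24.4 + 17.023 + 0.6606
   = 42.084 m.
H2 = 18.9 + 162*1000/(1000*9.81) + 1.44^2/(2*9.81)
   = 18.9 + 16.514 + 0.1057
   = 35.519 m.
h_L = H1 - H2 = 42.084 - 35.519 = 6.565 m.

6.565


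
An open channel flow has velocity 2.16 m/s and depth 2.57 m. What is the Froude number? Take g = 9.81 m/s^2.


The Froude number is defined as Fr = V / sqrt(g*y).
g*y = 9.81 * 2.57 = 25.2117.
sqrt(g*y) = sqrt(25.2117) = 5.0211.
Fr = 2.16 / 5.0211 = 0.4302.

0.4302


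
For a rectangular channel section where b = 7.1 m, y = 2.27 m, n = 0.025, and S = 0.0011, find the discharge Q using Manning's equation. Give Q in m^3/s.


For a rectangular channel, the cross-sectional area A = b * y = 7.1 * 2.27 = 16.12 m^2.
The wetted perimeter P = b + 2y = 7.1 + 2*2.27 = 11.64 m.
Hydraulic radius R = A/P = 16.12/11.64 = 1.3846 m.
Velocity V = (1/n)*R^(2/3)*S^(1/2) = (1/0.025)*1.3846^(2/3)*0.0011^(1/2) = 1.6481 m/s.
Discharge Q = A * V = 16.12 * 1.6481 = 26.562 m^3/s.

26.562


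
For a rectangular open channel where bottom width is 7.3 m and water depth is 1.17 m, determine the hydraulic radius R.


For a rectangular section:
Flow area A = b * y = 7.3 * 1.17 = 8.54 m^2.
Wetted perimeter P = b + 2y = 7.3 + 2*1.17 = 9.64 m.
Hydraulic radius R = A/P = 8.54 / 9.64 = 0.886 m.

0.886


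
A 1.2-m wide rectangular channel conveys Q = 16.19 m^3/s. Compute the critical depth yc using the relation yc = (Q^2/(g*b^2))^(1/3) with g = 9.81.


Using yc = (Q^2 / (g * b^2))^(1/3):
Q^2 = 16.19^2 = 262.12.
g * b^2 = 9.81 * 1.2^2 = 9.81 * 1.44 = 14.13.
Q^2 / (g*b^2) = 262.12 / 14.13 = 18.5506.
yc = 18.5506^(1/3) = 2.6474 m.

2.6474


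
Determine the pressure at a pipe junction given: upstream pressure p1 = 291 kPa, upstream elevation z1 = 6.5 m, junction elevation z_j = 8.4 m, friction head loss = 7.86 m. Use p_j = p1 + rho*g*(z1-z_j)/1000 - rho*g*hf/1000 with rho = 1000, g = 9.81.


Junction pressure: p_j = p1 + rho*g*(z1 - z_j)/1000 - rho*g*hf/1000.
Elevation term = 1000*9.81*(6.5 - 8.4)/1000 = -18.639 kPa.
Friction term = 1000*9.81*7.86/1000 = 77.107 kPa.
p_j = 291 + -18.639 - 77.107 = 195.25 kPa.

195.25


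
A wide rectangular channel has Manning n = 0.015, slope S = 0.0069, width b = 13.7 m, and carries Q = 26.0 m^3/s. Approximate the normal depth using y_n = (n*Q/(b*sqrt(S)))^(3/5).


We use the wide-channel approximation y_n = (n*Q/(b*sqrt(S)))^(3/5).
sqrt(S) = sqrt(0.0069) = 0.083066.
Numerator: n*Q = 0.015 * 26.0 = 0.39.
Denominator: b*sqrt(S) = 13.7 * 0.083066 = 1.138004.
arg = 0.3427.
y_n = 0.3427^(3/5) = 0.526 m.

0.526


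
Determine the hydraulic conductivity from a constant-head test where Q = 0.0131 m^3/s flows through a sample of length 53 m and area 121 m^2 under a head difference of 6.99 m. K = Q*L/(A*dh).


From K = Q*L / (A*dh):
Numerator: Q*L = 0.0131 * 53 = 0.6943.
Denominator: A*dh = 121 * 6.99 = 845.79.
K = 0.6943 / 845.79 = 0.000821 m/s.

0.000821


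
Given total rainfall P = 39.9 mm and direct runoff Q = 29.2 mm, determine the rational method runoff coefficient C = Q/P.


The runoff coefficient C = runoff depth / rainfall depth.
C = 29.2 / 39.9
  = 0.7318.

0.7318


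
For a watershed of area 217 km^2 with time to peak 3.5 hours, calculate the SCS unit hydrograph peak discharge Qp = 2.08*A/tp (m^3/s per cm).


SCS formula: Qp = 2.08 * A / tp.
Qp = 2.08 * 217 / 3.5
   = 451.36 / 3.5
   = 128.96 m^3/s per cm.

128.96


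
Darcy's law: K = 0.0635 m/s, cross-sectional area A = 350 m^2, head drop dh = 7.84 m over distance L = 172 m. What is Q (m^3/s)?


Darcy's law: Q = K * A * i, where i = dh/L.
Hydraulic gradient i = 7.84 / 172 = 0.045581.
Q = 0.0635 * 350 * 0.045581
  = 1.013 m^3/s.

1.013


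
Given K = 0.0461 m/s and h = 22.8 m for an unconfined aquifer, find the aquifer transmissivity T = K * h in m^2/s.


Transmissivity is defined as T = K * h.
T = 0.0461 * 22.8
  = 1.0511 m^2/s.

1.0511


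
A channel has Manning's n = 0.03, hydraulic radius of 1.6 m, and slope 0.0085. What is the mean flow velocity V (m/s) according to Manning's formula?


Manning's equation gives V = (1/n) * R^(2/3) * S^(1/2).
First, compute R^(2/3) = 1.6^(2/3) = 1.368.
Next, S^(1/2) = 0.0085^(1/2) = 0.092195.
Then 1/n = 1/0.03 = 33.33.
V = 33.33 * 1.368 * 0.092195 = 4.2041 m/s.

4.2041


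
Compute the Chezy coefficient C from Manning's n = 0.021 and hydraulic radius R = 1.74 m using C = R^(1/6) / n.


The Chezy coefficient relates to Manning's n through C = R^(1/6) / n.
R^(1/6) = 1.74^(1/6) = 1.096709.
C = 1.096709 / 0.021 = 52.22 m^(1/2)/s.

52.22


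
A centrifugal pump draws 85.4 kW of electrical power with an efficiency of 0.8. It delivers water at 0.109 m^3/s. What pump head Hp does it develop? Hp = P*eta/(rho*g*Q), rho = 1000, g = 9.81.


Pump head formula: Hp = P * eta / (rho * g * Q).
Numerator: P * eta = 85.4 * 1000 * 0.8 = 68320.0 W.
Denominator: rho * g * Q = 1000 * 9.81 * 0.109 = 1069.29.
Hp = 68320.0 / 1069.29 = 63.89 m.

63.89


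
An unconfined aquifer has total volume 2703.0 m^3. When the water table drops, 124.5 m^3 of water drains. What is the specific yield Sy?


Specific yield Sy = Volume drained / Total volume.
Sy = 124.5 / 2703.0
   = 0.0461.

0.0461


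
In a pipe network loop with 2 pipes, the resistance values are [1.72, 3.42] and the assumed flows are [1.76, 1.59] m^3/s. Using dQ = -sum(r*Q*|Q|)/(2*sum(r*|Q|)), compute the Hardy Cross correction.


Numerator terms (r*Q*|Q|): 1.72*1.76*|1.76| = 5.3279; 3.42*1.59*|1.59| = 8.6461.
Sum of numerator = 13.974.
Denominator terms (r*|Q|): 1.72*|1.76| = 3.0272; 3.42*|1.59| = 5.4378.
2 * sum of denominator = 2 * 8.465 = 16.93.
dQ = -13.974 / 16.93 = -0.8254 m^3/s.

-0.8254


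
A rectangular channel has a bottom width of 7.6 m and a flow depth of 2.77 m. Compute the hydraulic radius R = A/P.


For a rectangular section:
Flow area A = b * y = 7.6 * 2.77 = 21.05 m^2.
Wetted perimeter P = b + 2y = 7.6 + 2*2.77 = 13.14 m.
Hydraulic radius R = A/P = 21.05 / 13.14 = 1.6021 m.

1.6021


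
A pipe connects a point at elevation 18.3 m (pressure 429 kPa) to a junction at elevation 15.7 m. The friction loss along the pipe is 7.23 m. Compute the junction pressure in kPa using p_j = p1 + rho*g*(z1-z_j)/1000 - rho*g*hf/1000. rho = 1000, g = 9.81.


Junction pressure: p_j = p1 + rho*g*(z1 - z_j)/1000 - rho*g*hf/1000.
Elevation term = 1000*9.81*(18.3 - 15.7)/1000 = 25.506 kPa.
Friction term = 1000*9.81*7.23/1000 = 70.926 kPa.
p_j = 429 + 25.506 - 70.926 = 383.58 kPa.

383.58


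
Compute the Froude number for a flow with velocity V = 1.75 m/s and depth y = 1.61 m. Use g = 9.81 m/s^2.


The Froude number is defined as Fr = V / sqrt(g*y).
g*y = 9.81 * 1.61 = 15.7941.
sqrt(g*y) = sqrt(15.7941) = 3.9742.
Fr = 1.75 / 3.9742 = 0.4403.

0.4403


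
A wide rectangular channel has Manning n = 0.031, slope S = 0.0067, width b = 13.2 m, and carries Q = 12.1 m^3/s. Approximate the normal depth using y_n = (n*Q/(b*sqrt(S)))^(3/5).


We use the wide-channel approximation y_n = (n*Q/(b*sqrt(S)))^(3/5).
sqrt(S) = sqrt(0.0067) = 0.081854.
Numerator: n*Q = 0.031 * 12.1 = 0.3751.
Denominator: b*sqrt(S) = 13.2 * 0.081854 = 1.080473.
arg = 0.3472.
y_n = 0.3472^(3/5) = 0.5301 m.

0.5301


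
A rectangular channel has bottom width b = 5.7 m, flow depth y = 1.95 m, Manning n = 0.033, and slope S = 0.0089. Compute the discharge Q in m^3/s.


For a rectangular channel, the cross-sectional area A = b * y = 5.7 * 1.95 = 11.12 m^2.
The wetted perimeter P = b + 2y = 5.7 + 2*1.95 = 9.6 m.
Hydraulic radius R = A/P = 11.12/9.6 = 1.1578 m.
Velocity V = (1/n)*R^(2/3)*S^(1/2) = (1/0.033)*1.1578^(2/3)*0.0089^(1/2) = 3.1521 m/s.
Discharge Q = A * V = 11.12 * 3.1521 = 35.036 m^3/s.

35.036


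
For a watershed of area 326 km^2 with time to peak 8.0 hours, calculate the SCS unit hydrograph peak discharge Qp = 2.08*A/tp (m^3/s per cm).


SCS formula: Qp = 2.08 * A / tp.
Qp = 2.08 * 326 / 8.0
   = 678.08 / 8.0
   = 84.76 m^3/s per cm.

84.76


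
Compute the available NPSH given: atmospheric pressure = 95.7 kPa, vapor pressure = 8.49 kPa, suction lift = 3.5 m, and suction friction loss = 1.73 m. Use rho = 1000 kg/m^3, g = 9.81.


NPSHa = p_atm/(rho*g) - z_s - hf_s - p_vap/(rho*g).
p_atm/(rho*g) = 95.7*1000 / (1000*9.81) = 9.755 m.
p_vap/(rho*g) = 8.49*1000 / (1000*9.81) = 0.865 m.
NPSHa = 9.755 - 3.5 - 1.73 - 0.865
      = 3.66 m.

3.66


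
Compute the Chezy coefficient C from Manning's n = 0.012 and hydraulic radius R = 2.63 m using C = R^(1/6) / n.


The Chezy coefficient relates to Manning's n through C = R^(1/6) / n.
R^(1/6) = 2.63^(1/6) = 1.174878.
C = 1.174878 / 0.012 = 97.91 m^(1/2)/s.

97.91


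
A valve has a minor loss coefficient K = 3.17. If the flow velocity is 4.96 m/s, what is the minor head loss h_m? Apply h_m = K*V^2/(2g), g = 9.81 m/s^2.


Minor loss formula: h_m = K * V^2/(2g).
V^2 = 4.96^2 = 24.6016.
V^2/(2g) = 24.6016 / 19.62 = 1.2539 m.
h_m = 3.17 * 1.2539 = 3.9749 m.

3.9749


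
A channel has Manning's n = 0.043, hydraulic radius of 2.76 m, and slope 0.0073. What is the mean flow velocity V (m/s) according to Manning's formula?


Manning's equation gives V = (1/n) * R^(2/3) * S^(1/2).
First, compute R^(2/3) = 2.76^(2/3) = 1.9676.
Next, S^(1/2) = 0.0073^(1/2) = 0.08544.
Then 1/n = 1/0.043 = 23.26.
V = 23.26 * 1.9676 * 0.08544 = 3.9096 m/s.

3.9096


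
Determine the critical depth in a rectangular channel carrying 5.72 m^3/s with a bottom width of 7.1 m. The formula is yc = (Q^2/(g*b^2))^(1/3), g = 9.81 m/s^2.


Using yc = (Q^2 / (g * b^2))^(1/3):
Q^2 = 5.72^2 = 32.72.
g * b^2 = 9.81 * 7.1^2 = 9.81 * 50.41 = 494.52.
Q^2 / (g*b^2) = 32.72 / 494.52 = 0.0662.
yc = 0.0662^(1/3) = 0.4045 m.

0.4045


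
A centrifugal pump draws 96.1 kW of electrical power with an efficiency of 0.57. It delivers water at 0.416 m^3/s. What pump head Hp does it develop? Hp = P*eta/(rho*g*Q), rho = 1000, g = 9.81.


Pump head formula: Hp = P * eta / (rho * g * Q).
Numerator: P * eta = 96.1 * 1000 * 0.57 = 54777.0 W.
Denominator: rho * g * Q = 1000 * 9.81 * 0.416 = 4080.96.
Hp = 54777.0 / 4080.96 = 13.42 m.

13.42


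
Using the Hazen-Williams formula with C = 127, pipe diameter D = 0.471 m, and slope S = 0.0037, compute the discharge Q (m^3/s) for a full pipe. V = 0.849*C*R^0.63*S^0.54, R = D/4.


For a full circular pipe, R = D/4 = 0.471/4 = 0.1177 m.
V = 0.849 * 127 * 0.1177^0.63 * 0.0037^0.54
  = 0.849 * 127 * 0.25984 * 0.048622
  = 1.3622 m/s.
Pipe area A = pi*D^2/4 = pi*0.471^2/4 = 0.1742 m^2.
Q = A * V = 0.1742 * 1.3622 = 0.2373 m^3/s.

0.2373


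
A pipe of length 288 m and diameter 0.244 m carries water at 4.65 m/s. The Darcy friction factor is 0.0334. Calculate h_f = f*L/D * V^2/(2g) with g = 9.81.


Darcy-Weisbach equation: h_f = f * (L/D) * V^2/(2g).
f * L/D = 0.0334 * 288/0.244 = 39.423.
V^2/(2g) = 4.65^2 / (2*9.81) = 21.6225 / 19.62 = 1.1021 m.
h_f = 39.423 * 1.1021 = 43.447 m.

43.447


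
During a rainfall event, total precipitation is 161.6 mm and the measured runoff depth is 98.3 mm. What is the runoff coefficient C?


The runoff coefficient C = runoff depth / rainfall depth.
C = 98.3 / 161.6
  = 0.6083.

0.6083


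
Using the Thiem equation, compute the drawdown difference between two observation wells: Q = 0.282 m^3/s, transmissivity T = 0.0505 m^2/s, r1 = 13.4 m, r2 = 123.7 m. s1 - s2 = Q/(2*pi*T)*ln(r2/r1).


Thiem equation: s1 - s2 = Q/(2*pi*T) * ln(r2/r1).
ln(r2/r1) = ln(123.7/13.4) = 2.2226.
Q/(2*pi*T) = 0.282 / (2*pi*0.0505) = 0.282 / 0.3173 = 0.8887.
s1 - s2 = 0.8887 * 2.2226 = 1.9753 m.

1.9753


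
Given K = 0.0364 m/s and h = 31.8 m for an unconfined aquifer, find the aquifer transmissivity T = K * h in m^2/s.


Transmissivity is defined as T = K * h.
T = 0.0364 * 31.8
  = 1.1575 m^2/s.

1.1575


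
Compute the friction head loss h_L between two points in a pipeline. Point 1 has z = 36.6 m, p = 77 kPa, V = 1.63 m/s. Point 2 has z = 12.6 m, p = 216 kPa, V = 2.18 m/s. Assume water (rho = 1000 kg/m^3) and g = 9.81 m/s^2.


Total head at each section: H = z + p/(rho*g) + V^2/(2g).
H1 = 36.6 + 77*1000/(1000*9.81) + 1.63^2/(2*9.81)
   = 36.6 + 7.849 + 0.1354
   = 44.585 m.
H2 = 12.6 + 216*1000/(1000*9.81) + 2.18^2/(2*9.81)
   = 12.6 + 22.018 + 0.2422
   = 34.861 m.
h_L = H1 - H2 = 44.585 - 34.861 = 9.724 m.

9.724


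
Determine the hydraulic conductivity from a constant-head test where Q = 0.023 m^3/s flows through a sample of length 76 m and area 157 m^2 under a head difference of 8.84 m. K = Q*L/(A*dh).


From K = Q*L / (A*dh):
Numerator: Q*L = 0.023 * 76 = 1.748.
Denominator: A*dh = 157 * 8.84 = 1387.88.
K = 1.748 / 1387.88 = 0.001259 m/s.

0.001259


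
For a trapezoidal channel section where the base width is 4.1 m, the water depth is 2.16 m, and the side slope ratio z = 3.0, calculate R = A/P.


For a trapezoidal section with side slope z:
A = (b + z*y)*y = (4.1 + 3.0*2.16)*2.16 = 22.853 m^2.
P = b + 2*y*sqrt(1 + z^2) = 4.1 + 2*2.16*sqrt(1 + 3.0^2) = 17.761 m.
R = A/P = 22.853 / 17.761 = 1.2867 m.

1.2867


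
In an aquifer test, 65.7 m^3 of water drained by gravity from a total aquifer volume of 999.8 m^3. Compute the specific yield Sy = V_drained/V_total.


Specific yield Sy = Volume drained / Total volume.
Sy = 65.7 / 999.8
   = 0.0657.

0.0657


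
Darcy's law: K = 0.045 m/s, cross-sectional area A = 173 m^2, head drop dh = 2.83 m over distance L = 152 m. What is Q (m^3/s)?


Darcy's law: Q = K * A * i, where i = dh/L.
Hydraulic gradient i = 2.83 / 152 = 0.018618.
Q = 0.045 * 173 * 0.018618
  = 0.1449 m^3/s.

0.1449


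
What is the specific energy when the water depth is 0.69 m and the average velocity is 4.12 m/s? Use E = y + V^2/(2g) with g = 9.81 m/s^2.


Specific energy E = y + V^2/(2g).
Velocity head = V^2/(2g) = 4.12^2 / (2*9.81) = 16.9744 / 19.62 = 0.8652 m.
E = 0.69 + 0.8652 = 1.5552 m.

1.5552


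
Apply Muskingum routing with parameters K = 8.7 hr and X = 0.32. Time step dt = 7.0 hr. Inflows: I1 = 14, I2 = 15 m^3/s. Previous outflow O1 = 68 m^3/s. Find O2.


Muskingum coefficients:
denom = 2*K*(1-X) + dt = 2*8.7*(1-0.32) + 7.0 = 18.832.
C0 = (dt - 2*K*X)/denom = (7.0 - 2*8.7*0.32)/18.832 = 0.076.
C1 = (dt + 2*K*X)/denom = (7.0 + 2*8.7*0.32)/18.832 = 0.6674.
C2 = (2*K*(1-X) - dt)/denom = 0.2566.
O2 = C0*I2 + C1*I1 + C2*O1
   = 0.076*15 + 0.6674*14 + 0.2566*68
   = 27.93 m^3/s.

27.93


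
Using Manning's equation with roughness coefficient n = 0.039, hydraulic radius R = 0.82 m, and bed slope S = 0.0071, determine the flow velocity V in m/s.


Manning's equation gives V = (1/n) * R^(2/3) * S^(1/2).
First, compute R^(2/3) = 0.82^(2/3) = 0.8761.
Next, S^(1/2) = 0.0071^(1/2) = 0.084261.
Then 1/n = 1/0.039 = 25.64.
V = 25.64 * 0.8761 * 0.084261 = 1.8928 m/s.

1.8928


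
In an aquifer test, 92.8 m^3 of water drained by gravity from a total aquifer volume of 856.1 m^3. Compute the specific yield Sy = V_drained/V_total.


Specific yield Sy = Volume drained / Total volume.
Sy = 92.8 / 856.1
   = 0.1084.

0.1084


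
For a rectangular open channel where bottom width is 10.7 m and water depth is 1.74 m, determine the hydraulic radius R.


For a rectangular section:
Flow area A = b * y = 10.7 * 1.74 = 18.62 m^2.
Wetted perimeter P = b + 2y = 10.7 + 2*1.74 = 14.18 m.
Hydraulic radius R = A/P = 18.62 / 14.18 = 1.313 m.

1.313


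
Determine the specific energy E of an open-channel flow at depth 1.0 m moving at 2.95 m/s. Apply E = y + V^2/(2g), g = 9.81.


Specific energy E = y + V^2/(2g).
Velocity head = V^2/(2g) = 2.95^2 / (2*9.81) = 8.7025 / 19.62 = 0.4436 m.
E = 1.0 + 0.4436 = 1.4436 m.

1.4436


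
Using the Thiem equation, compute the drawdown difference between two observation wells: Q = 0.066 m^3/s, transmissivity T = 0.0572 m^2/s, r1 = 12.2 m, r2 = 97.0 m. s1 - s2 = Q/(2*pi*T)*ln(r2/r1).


Thiem equation: s1 - s2 = Q/(2*pi*T) * ln(r2/r1).
ln(r2/r1) = ln(97.0/12.2) = 2.0733.
Q/(2*pi*T) = 0.066 / (2*pi*0.0572) = 0.066 / 0.3594 = 0.1836.
s1 - s2 = 0.1836 * 2.0733 = 0.3807 m.

0.3807


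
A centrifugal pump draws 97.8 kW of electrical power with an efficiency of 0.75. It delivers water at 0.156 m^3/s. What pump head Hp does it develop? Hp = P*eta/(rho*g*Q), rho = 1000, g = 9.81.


Pump head formula: Hp = P * eta / (rho * g * Q).
Numerator: P * eta = 97.8 * 1000 * 0.75 = 73350.0 W.
Denominator: rho * g * Q = 1000 * 9.81 * 0.156 = 1530.36.
Hp = 73350.0 / 1530.36 = 47.93 m.

47.93


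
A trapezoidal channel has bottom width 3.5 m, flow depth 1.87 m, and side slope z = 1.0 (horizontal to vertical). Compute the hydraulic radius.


For a trapezoidal section with side slope z:
A = (b + z*y)*y = (3.5 + 1.0*1.87)*1.87 = 10.042 m^2.
P = b + 2*y*sqrt(1 + z^2) = 3.5 + 2*1.87*sqrt(1 + 1.0^2) = 8.789 m.
R = A/P = 10.042 / 8.789 = 1.1425 m.

1.1425


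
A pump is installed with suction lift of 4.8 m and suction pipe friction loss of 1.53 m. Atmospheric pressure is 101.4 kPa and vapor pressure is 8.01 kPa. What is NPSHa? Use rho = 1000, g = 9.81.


NPSHa = p_atm/(rho*g) - z_s - hf_s - p_vap/(rho*g).
p_atm/(rho*g) = 101.4*1000 / (1000*9.81) = 10.336 m.
p_vap/(rho*g) = 8.01*1000 / (1000*9.81) = 0.817 m.
NPSHa = 10.336 - 4.8 - 1.53 - 0.817
      = 3.19 m.

3.19


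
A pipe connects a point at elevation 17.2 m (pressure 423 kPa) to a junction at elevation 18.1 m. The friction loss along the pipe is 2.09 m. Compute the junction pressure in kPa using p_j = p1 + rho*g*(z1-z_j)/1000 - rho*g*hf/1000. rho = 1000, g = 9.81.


Junction pressure: p_j = p1 + rho*g*(z1 - z_j)/1000 - rho*g*hf/1000.
Elevation term = 1000*9.81*(17.2 - 18.1)/1000 = -8.829 kPa.
Friction term = 1000*9.81*2.09/1000 = 20.503 kPa.
p_j = 423 + -8.829 - 20.503 = 393.67 kPa.

393.67


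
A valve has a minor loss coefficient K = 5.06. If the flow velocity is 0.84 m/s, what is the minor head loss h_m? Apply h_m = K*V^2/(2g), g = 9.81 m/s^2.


Minor loss formula: h_m = K * V^2/(2g).
V^2 = 0.84^2 = 0.7056.
V^2/(2g) = 0.7056 / 19.62 = 0.036 m.
h_m = 5.06 * 0.036 = 0.182 m.

0.182


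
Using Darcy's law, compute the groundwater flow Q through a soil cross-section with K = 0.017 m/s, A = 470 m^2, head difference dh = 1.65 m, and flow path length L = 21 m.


Darcy's law: Q = K * A * i, where i = dh/L.
Hydraulic gradient i = 1.65 / 21 = 0.078571.
Q = 0.017 * 470 * 0.078571
  = 0.6278 m^3/s.

0.6278


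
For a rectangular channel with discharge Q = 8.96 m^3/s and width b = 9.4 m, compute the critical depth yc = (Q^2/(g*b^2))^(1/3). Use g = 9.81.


Using yc = (Q^2 / (g * b^2))^(1/3):
Q^2 = 8.96^2 = 80.28.
g * b^2 = 9.81 * 9.4^2 = 9.81 * 88.36 = 866.81.
Q^2 / (g*b^2) = 80.28 / 866.81 = 0.0926.
yc = 0.0926^(1/3) = 0.4524 m.

0.4524


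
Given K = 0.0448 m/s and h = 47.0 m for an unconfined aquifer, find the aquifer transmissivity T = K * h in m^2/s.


Transmissivity is defined as T = K * h.
T = 0.0448 * 47.0
  = 2.1056 m^2/s.

2.1056


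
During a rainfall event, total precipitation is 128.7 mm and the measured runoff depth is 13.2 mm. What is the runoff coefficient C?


The runoff coefficient C = runoff depth / rainfall depth.
C = 13.2 / 128.7
  = 0.1026.

0.1026


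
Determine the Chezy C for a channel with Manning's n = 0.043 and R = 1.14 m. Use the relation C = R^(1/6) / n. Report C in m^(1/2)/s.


The Chezy coefficient relates to Manning's n through C = R^(1/6) / n.
R^(1/6) = 1.14^(1/6) = 1.022078.
C = 1.022078 / 0.043 = 23.77 m^(1/2)/s.

23.77


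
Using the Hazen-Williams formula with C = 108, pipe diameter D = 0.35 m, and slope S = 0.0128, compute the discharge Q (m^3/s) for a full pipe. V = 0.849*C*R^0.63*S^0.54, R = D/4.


For a full circular pipe, R = D/4 = 0.35/4 = 0.0875 m.
V = 0.849 * 108 * 0.0875^0.63 * 0.0128^0.54
  = 0.849 * 108 * 0.215509 * 0.095037
  = 1.878 m/s.
Pipe area A = pi*D^2/4 = pi*0.35^2/4 = 0.0962 m^2.
Q = A * V = 0.0962 * 1.878 = 0.1807 m^3/s.

0.1807


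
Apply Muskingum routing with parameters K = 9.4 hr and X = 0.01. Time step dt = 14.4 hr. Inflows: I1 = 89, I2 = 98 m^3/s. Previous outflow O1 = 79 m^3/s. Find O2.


Muskingum coefficients:
denom = 2*K*(1-X) + dt = 2*9.4*(1-0.01) + 14.4 = 33.012.
C0 = (dt - 2*K*X)/denom = (14.4 - 2*9.4*0.01)/33.012 = 0.4305.
C1 = (dt + 2*K*X)/denom = (14.4 + 2*9.4*0.01)/33.012 = 0.4419.
C2 = (2*K*(1-X) - dt)/denom = 0.1276.
O2 = C0*I2 + C1*I1 + C2*O1
   = 0.4305*98 + 0.4419*89 + 0.1276*79
   = 91.6 m^3/s.

91.6


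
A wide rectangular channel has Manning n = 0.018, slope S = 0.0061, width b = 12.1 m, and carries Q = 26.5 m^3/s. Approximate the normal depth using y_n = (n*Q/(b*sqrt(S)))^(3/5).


We use the wide-channel approximation y_n = (n*Q/(b*sqrt(S)))^(3/5).
sqrt(S) = sqrt(0.0061) = 0.078102.
Numerator: n*Q = 0.018 * 26.5 = 0.477.
Denominator: b*sqrt(S) = 12.1 * 0.078102 = 0.945034.
arg = 0.5047.
y_n = 0.5047^(3/5) = 0.6635 m.

0.6635


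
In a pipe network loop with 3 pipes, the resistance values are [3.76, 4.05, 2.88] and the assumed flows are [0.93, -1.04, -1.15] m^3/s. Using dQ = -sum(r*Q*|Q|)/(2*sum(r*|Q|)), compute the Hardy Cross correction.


Numerator terms (r*Q*|Q|): 3.76*0.93*|0.93| = 3.252; 4.05*-1.04*|-1.04| = -4.3805; 2.88*-1.15*|-1.15| = -3.8088.
Sum of numerator = -4.9373.
Denominator terms (r*|Q|): 3.76*|0.93| = 3.4968; 4.05*|-1.04| = 4.212; 2.88*|-1.15| = 3.312.
2 * sum of denominator = 2 * 11.0208 = 22.0416.
dQ = --4.9373 / 22.0416 = 0.224 m^3/s.

0.224


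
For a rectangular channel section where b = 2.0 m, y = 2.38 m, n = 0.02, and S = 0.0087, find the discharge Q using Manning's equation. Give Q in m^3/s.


For a rectangular channel, the cross-sectional area A = b * y = 2.0 * 2.38 = 4.76 m^2.
The wetted perimeter P = b + 2y = 2.0 + 2*2.38 = 6.76 m.
Hydraulic radius R = A/P = 4.76/6.76 = 0.7041 m.
Velocity V = (1/n)*R^(2/3)*S^(1/2) = (1/0.02)*0.7041^(2/3)*0.0087^(1/2) = 3.6912 m/s.
Discharge Q = A * V = 4.76 * 3.6912 = 17.57 m^3/s.

17.57


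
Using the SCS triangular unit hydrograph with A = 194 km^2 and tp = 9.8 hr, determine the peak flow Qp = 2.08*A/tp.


SCS formula: Qp = 2.08 * A / tp.
Qp = 2.08 * 194 / 9.8
   = 403.52 / 9.8
   = 41.18 m^3/s per cm.

41.18


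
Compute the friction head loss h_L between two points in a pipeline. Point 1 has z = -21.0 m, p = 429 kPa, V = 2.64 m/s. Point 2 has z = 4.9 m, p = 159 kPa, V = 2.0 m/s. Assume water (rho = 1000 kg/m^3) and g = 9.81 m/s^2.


Total head at each section: H = z + p/(rho*g) + V^2/(2g).
H1 = -21.0 + 429*1000/(1000*9.81) + 2.64^2/(2*9.81)
   = -21.0 + 43.731 + 0.3552
   = 23.086 m.
H2 = 4.9 + 159*1000/(1000*9.81) + 2.0^2/(2*9.81)
   = 4.9 + 16.208 + 0.2039
   = 21.312 m.
h_L = H1 - H2 = 23.086 - 21.312 = 1.774 m.

1.774


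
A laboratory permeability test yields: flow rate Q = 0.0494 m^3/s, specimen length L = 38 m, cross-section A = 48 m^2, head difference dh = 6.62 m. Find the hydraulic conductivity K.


From K = Q*L / (A*dh):
Numerator: Q*L = 0.0494 * 38 = 1.8772.
Denominator: A*dh = 48 * 6.62 = 317.76.
K = 1.8772 / 317.76 = 0.005908 m/s.

0.005908


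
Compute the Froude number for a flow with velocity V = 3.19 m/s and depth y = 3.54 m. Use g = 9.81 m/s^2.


The Froude number is defined as Fr = V / sqrt(g*y).
g*y = 9.81 * 3.54 = 34.7274.
sqrt(g*y) = sqrt(34.7274) = 5.893.
Fr = 3.19 / 5.893 = 0.5413.

0.5413


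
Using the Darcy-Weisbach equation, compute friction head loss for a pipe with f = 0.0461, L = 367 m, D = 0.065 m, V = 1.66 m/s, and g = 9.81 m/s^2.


Darcy-Weisbach equation: h_f = f * (L/D) * V^2/(2g).
f * L/D = 0.0461 * 367/0.065 = 260.2877.
V^2/(2g) = 1.66^2 / (2*9.81) = 2.7556 / 19.62 = 0.1404 m.
h_f = 260.2877 * 0.1404 = 36.557 m.

36.557


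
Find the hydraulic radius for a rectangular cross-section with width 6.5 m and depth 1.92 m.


For a rectangular section:
Flow area A = b * y = 6.5 * 1.92 = 12.48 m^2.
Wetted perimeter P = b + 2y = 6.5 + 2*1.92 = 10.34 m.
Hydraulic radius R = A/P = 12.48 / 10.34 = 1.207 m.

1.207


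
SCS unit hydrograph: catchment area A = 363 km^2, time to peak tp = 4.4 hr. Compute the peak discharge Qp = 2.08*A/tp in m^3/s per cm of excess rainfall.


SCS formula: Qp = 2.08 * A / tp.
Qp = 2.08 * 363 / 4.4
   = 755.04 / 4.4
   = 171.6 m^3/s per cm.

171.6


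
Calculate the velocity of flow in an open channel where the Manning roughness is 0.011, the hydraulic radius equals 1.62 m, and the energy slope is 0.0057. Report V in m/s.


Manning's equation gives V = (1/n) * R^(2/3) * S^(1/2).
First, compute R^(2/3) = 1.62^(2/3) = 1.3794.
Next, S^(1/2) = 0.0057^(1/2) = 0.075498.
Then 1/n = 1/0.011 = 90.91.
V = 90.91 * 1.3794 * 0.075498 = 9.4672 m/s.

9.4672


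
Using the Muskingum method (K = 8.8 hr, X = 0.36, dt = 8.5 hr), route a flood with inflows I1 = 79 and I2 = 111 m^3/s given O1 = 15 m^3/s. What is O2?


Muskingum coefficients:
denom = 2*K*(1-X) + dt = 2*8.8*(1-0.36) + 8.5 = 19.764.
C0 = (dt - 2*K*X)/denom = (8.5 - 2*8.8*0.36)/19.764 = 0.1095.
C1 = (dt + 2*K*X)/denom = (8.5 + 2*8.8*0.36)/19.764 = 0.7507.
C2 = (2*K*(1-X) - dt)/denom = 0.1399.
O2 = C0*I2 + C1*I1 + C2*O1
   = 0.1095*111 + 0.7507*79 + 0.1399*15
   = 73.55 m^3/s.

73.55


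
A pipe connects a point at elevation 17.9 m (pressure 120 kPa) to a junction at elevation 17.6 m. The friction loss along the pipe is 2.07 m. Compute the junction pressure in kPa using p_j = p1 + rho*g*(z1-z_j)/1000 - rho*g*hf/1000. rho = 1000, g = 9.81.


Junction pressure: p_j = p1 + rho*g*(z1 - z_j)/1000 - rho*g*hf/1000.
Elevation term = 1000*9.81*(17.9 - 17.6)/1000 = 2.943 kPa.
Friction term = 1000*9.81*2.07/1000 = 20.307 kPa.
p_j = 120 + 2.943 - 20.307 = 102.64 kPa.

102.64


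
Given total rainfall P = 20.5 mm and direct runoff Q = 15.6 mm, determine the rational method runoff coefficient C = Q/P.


The runoff coefficient C = runoff depth / rainfall depth.
C = 15.6 / 20.5
  = 0.761.

0.761


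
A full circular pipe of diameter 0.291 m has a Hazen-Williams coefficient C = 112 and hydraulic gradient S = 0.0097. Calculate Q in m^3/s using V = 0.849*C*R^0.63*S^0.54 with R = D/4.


For a full circular pipe, R = D/4 = 0.291/4 = 0.0727 m.
V = 0.849 * 112 * 0.0727^0.63 * 0.0097^0.54
  = 0.849 * 112 * 0.191847 * 0.081819
  = 1.4926 m/s.
Pipe area A = pi*D^2/4 = pi*0.291^2/4 = 0.0665 m^2.
Q = A * V = 0.0665 * 1.4926 = 0.0993 m^3/s.

0.0993


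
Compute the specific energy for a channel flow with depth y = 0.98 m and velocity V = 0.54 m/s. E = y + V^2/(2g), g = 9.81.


Specific energy E = y + V^2/(2g).
Velocity head = V^2/(2g) = 0.54^2 / (2*9.81) = 0.2916 / 19.62 = 0.0149 m.
E = 0.98 + 0.0149 = 0.9949 m.

0.9949


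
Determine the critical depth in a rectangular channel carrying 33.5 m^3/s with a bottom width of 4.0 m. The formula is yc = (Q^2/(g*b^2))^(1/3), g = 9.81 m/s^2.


Using yc = (Q^2 / (g * b^2))^(1/3):
Q^2 = 33.5^2 = 1122.25.
g * b^2 = 9.81 * 4.0^2 = 9.81 * 16.0 = 156.96.
Q^2 / (g*b^2) = 1122.25 / 156.96 = 7.1499.
yc = 7.1499^(1/3) = 1.9265 m.

1.9265


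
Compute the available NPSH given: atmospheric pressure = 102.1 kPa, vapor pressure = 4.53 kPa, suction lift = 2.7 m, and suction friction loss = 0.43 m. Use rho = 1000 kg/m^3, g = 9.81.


NPSHa = p_atm/(rho*g) - z_s - hf_s - p_vap/(rho*g).
p_atm/(rho*g) = 102.1*1000 / (1000*9.81) = 10.408 m.
p_vap/(rho*g) = 4.53*1000 / (1000*9.81) = 0.462 m.
NPSHa = 10.408 - 2.7 - 0.43 - 0.462
      = 6.82 m.

6.82


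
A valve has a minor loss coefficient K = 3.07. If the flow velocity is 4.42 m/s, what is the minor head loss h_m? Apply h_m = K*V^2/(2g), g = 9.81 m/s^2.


Minor loss formula: h_m = K * V^2/(2g).
V^2 = 4.42^2 = 19.5364.
V^2/(2g) = 19.5364 / 19.62 = 0.9957 m.
h_m = 3.07 * 0.9957 = 3.0569 m.

3.0569


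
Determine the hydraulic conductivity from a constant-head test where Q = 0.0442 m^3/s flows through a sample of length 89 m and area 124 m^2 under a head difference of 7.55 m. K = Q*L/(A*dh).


From K = Q*L / (A*dh):
Numerator: Q*L = 0.0442 * 89 = 3.9338.
Denominator: A*dh = 124 * 7.55 = 936.2.
K = 3.9338 / 936.2 = 0.004202 m/s.

0.004202


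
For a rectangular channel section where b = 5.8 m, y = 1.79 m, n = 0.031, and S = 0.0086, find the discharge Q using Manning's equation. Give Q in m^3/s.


For a rectangular channel, the cross-sectional area A = b * y = 5.8 * 1.79 = 10.38 m^2.
The wetted perimeter P = b + 2y = 5.8 + 2*1.79 = 9.38 m.
Hydraulic radius R = A/P = 10.38/9.38 = 1.1068 m.
Velocity V = (1/n)*R^(2/3)*S^(1/2) = (1/0.031)*1.1068^(2/3)*0.0086^(1/2) = 3.2009 m/s.
Discharge Q = A * V = 10.38 * 3.2009 = 33.232 m^3/s.

33.232


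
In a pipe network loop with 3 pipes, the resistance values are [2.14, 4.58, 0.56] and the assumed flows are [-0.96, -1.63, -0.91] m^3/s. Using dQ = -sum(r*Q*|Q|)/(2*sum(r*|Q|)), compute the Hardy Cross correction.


Numerator terms (r*Q*|Q|): 2.14*-0.96*|-0.96| = -1.9722; 4.58*-1.63*|-1.63| = -12.1686; 0.56*-0.91*|-0.91| = -0.4637.
Sum of numerator = -14.6046.
Denominator terms (r*|Q|): 2.14*|-0.96| = 2.0544; 4.58*|-1.63| = 7.4654; 0.56*|-0.91| = 0.5096.
2 * sum of denominator = 2 * 10.0294 = 20.0588.
dQ = --14.6046 / 20.0588 = 0.7281 m^3/s.

0.7281


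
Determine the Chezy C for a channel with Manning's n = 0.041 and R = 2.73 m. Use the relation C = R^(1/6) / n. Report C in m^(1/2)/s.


The Chezy coefficient relates to Manning's n through C = R^(1/6) / n.
R^(1/6) = 2.73^(1/6) = 1.182208.
C = 1.182208 / 0.041 = 28.83 m^(1/2)/s.

28.83


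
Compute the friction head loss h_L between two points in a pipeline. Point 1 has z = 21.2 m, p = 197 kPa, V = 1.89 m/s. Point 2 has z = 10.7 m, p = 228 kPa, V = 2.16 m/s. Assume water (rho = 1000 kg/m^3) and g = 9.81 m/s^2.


Total head at each section: H = z + p/(rho*g) + V^2/(2g).
H1 = 21.2 + 197*1000/(1000*9.81) + 1.89^2/(2*9.81)
   = 21.2 + 20.082 + 0.1821
   = 41.464 m.
H2 = 10.7 + 228*1000/(1000*9.81) + 2.16^2/(2*9.81)
   = 10.7 + 23.242 + 0.2378
   = 34.179 m.
h_L = H1 - H2 = 41.464 - 34.179 = 7.284 m.

7.284


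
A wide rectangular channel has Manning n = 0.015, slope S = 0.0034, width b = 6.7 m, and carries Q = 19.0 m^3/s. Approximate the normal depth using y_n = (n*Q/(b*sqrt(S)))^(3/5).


We use the wide-channel approximation y_n = (n*Q/(b*sqrt(S)))^(3/5).
sqrt(S) = sqrt(0.0034) = 0.05831.
Numerator: n*Q = 0.015 * 19.0 = 0.285.
Denominator: b*sqrt(S) = 6.7 * 0.05831 = 0.390677.
arg = 0.7295.
y_n = 0.7295^(3/5) = 0.8276 m.

0.8276
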